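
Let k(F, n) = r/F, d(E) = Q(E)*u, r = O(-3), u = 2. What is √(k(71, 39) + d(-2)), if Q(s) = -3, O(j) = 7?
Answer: I*√29749/71 ≈ 2.4293*I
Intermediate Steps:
r = 7
d(E) = -6 (d(E) = -3*2 = -6)
k(F, n) = 7/F
√(k(71, 39) + d(-2)) = √(7/71 - 6) = √(-419/71) = I*√29749/71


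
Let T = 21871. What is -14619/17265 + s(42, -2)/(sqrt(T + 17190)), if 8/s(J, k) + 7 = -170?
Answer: -4873/5755 - 8*sqrt(39061)/6913797 ≈ -0.84697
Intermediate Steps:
s(J, k) = -8/177 (s(J, k) = 8/(-7 - 170) = 8/(-177) = 8*(-1/177) = -8/177)
-14619/17265 + s(42, -2)/(sqrt(T + 17190)) = -14619/17265 - 8/(177*sqrt(21871 + 17190)) = -14619*1/17265 - 8*sqrt(39061)/39061/177 = -4873/5755 - 8*sqrt(39061)/6913797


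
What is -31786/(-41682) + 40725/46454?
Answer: 1587043147/968147814 ≈ 1.6393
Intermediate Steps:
-31786/(-41682) + 40725/46454 = -31786*(-1/41682) + 40725*(1/46454) = 15893/20841 + 40725/46454 = 1587043147/968147814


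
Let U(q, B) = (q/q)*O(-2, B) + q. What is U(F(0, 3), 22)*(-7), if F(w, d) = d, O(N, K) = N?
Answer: -7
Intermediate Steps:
U(q, B) = -2 + q (U(q, B) = (q/q)*(-2) + q = 1*(-2) + q = -2 + q)
U(F(0, 3), 22)*(-7) = (-2 + 3)*(-7) = 1*(-7) = -7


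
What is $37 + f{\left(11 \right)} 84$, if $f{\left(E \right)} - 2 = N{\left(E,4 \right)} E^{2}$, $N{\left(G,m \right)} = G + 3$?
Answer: $142501$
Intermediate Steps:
$N{\left(G,m \right)} = 3 + G$
$f{\left(E \right)} = 2 + E^{2} \left(3 + E\right)$ ($f{\left(E \right)} = 2 + \left(3 + E\right) E^{2} = 2 + E^{2} \left(3 + E\right)$)
$37 + f{\left(11 \right)} 84 = 37 + \left(2 + 11^{2} \left(3 + 11\right)\right) 84 = 37 + \left(2 + 121 \cdot 14\right) 84 = 37 + \left(2 + 1694\right) 84 = 37 + 1696 \cdot 84 = 37 + 142464 = 142501$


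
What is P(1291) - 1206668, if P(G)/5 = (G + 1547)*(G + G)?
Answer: 35431912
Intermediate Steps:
P(G) = 10*G*(1547 + G) (P(G) = 5*((G + 1547)*(G + G)) = 5*((1547 + G)*(2*G)) = 5*(2*G*(1547 + G)) = 10*G*(1547 + G))
P(1291) - 1206668 = 10*1291*(1547 + 1291) - 1206668 = 10*1291*2838 - 1206668 = 36638580 - 1206668 = 35431912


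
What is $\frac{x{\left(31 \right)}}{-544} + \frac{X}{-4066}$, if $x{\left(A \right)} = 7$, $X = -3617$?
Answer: $\frac{969593}{1105952} \approx 0.8767$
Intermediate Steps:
$\frac{x{\left(31 \right)}}{-544} + \frac{X}{-4066} = \frac{7}{-544} - \frac{3617}{-4066} = 7 \left(- \frac{1}{544}\right) - - \frac{3617}{4066} = - \frac{7}{544} + \frac{3617}{4066} = \frac{969593}{1105952}$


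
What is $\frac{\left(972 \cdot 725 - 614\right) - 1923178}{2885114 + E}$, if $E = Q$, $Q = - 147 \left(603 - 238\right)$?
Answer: $- \frac{1219092}{2831459} \approx -0.43055$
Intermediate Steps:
$Q = -53655$ ($Q = \left(-147\right) 365 = -53655$)
$E = -53655$
$\frac{\left(972 \cdot 725 - 614\right) - 1923178}{2885114 + E} = \frac{\left(972 \cdot 725 - 614\right) - 1923178}{2885114 - 53655} = \frac{\left(704700 - 614\right) - 1923178}{2831459} = \left(704086 - 1923178\right) \frac{1}{2831459} = \left(-1219092\right) \frac{1}{2831459} = - \frac{1219092}{2831459}$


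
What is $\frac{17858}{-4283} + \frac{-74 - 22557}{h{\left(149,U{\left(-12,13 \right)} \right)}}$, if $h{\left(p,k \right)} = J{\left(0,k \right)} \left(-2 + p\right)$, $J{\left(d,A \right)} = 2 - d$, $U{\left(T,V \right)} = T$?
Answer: $- \frac{14596975}{179886} \approx -81.146$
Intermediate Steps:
$h{\left(p,k \right)} = -4 + 2 p$ ($h{\left(p,k \right)} = \left(2 - 0\right) \left(-2 + p\right) = \left(2 + 0\right) \left(-2 + p\right) = 2 \left(-2 + p\right) = -4 + 2 p$)
$\frac{17858}{-4283} + \frac{-74 - 22557}{h{\left(149,U{\left(-12,13 \right)} \right)}} = \frac{17858}{-4283} + \frac{-74 - 22557}{-4 + 2 \cdot 149} = 17858 \left(- \frac{1}{4283}\right) - \frac{22631}{-4 + 298} = - \frac{17858}{4283} - \frac{22631}{294} = - \frac{17858}{4283} - \frac{3233}{42} = - \frac{14596975}{179886}$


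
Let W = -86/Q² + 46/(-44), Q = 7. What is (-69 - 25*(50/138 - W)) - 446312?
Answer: -33208593067/74382 ≈ -4.4646e+5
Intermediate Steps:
W = -3019/1078 (W = -86/(7²) + 46/(-44) = -86/49 + 46*(-1/44) = -86*1/49 - 23/22 = -86/49 - 23/22 = -3019/1078 ≈ -2.8006)
(-69 - 25*(50/138 - W)) - 446312 = (-69 - 25*(50/138 - 1*(-3019/1078))) - 446312 = (-69 - 25*(50*(1/138) + 3019/1078)) - 446312 = (-69 - 25*(25/69 + 3019/1078)) - 446312 = (-69 - 25*235261/74382) - 446312 = (-69 - 5881525/74382) - 446312 = -11013883/74382 - 446312 = -33208593067/74382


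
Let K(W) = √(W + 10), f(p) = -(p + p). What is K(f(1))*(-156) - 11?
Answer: -11 - 312*√2 ≈ -452.23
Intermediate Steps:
f(p) = -2*p
K(W) = √(10 + W)
K(f(1))*(-156) - 11 = √(10 - 2*1)*(-156) - 11 = √(10 - 2)*(-156) - 11 = √8*(-156) - 11 = (2*√2)*(-156) - 11 = -312*√2 - 11 = -11 - 312*√2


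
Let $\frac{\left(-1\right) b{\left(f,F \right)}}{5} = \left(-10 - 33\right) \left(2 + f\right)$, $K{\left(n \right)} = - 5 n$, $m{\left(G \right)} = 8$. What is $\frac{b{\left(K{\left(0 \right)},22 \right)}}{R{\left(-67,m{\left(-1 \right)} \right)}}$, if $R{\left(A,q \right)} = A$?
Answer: $- \frac{430}{67} \approx -6.4179$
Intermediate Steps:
$b{\left(f,F \right)} = 430 + 215 f$ ($b{\left(f,F \right)} = - 5 \left(-10 - 33\right) \left(2 + f\right) = - 5 \left(- 43 \left(2 + f\right)\right) = - 5 \left(-86 - 43 f\right) = 430 + 215 f$)
$\frac{b{\left(K{\left(0 \right)},22 \right)}}{R{\left(-67,m{\left(-1 \right)} \right)}} = \frac{430 + 215 \left(\left(-5\right) 0\right)}{-67} = \left(430 + 215 \cdot 0\right) \left(- \frac{1}{67}\right) = \left(430 + 0\right) \left(- \frac{1}{67}\right) = 430 \left(- \frac{1}{67}\right) = - \frac{430}{67}$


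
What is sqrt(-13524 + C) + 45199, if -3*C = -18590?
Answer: 45199 + I*sqrt(65946)/3 ≈ 45199.0 + 85.6*I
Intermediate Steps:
C = 18590/3 (C = -1/3*(-18590) = 18590/3 ≈ 6196.7)
sqrt(-13524 + C) + 45199 = sqrt(-13524 + 18590/3) + 45199 = sqrt(-21982/3) + 45199 = I*sqrt(65946)/3 + 45199 = 45199 + I*sqrt(65946)/3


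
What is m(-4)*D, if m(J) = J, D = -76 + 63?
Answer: 52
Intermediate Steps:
D = -13
m(-4)*D = -4*(-13) = 52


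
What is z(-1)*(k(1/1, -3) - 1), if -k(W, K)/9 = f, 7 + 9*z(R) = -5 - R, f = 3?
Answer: 308/9 ≈ 34.222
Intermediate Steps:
z(R) = -4/3 - R/9 (z(R) = -7/9 + (-5 - R)/9 = -7/9 + (-5/9 - R/9) = -4/3 - R/9)
k(W, K) = -27 (k(W, K) = -9*3 = -27)
z(-1)*(k(1/1, -3) - 1) = (-4/3 - 1/9*(-1))*(-27 - 1) = (-4/3 + 1/9)*(-28) = -11/9*(-28) = 308/9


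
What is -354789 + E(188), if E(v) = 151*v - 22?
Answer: -326423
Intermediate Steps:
E(v) = -22 + 151*v
-354789 + E(188) = -354789 + (-22 + 151*188) = -354789 + (-22 + 28388) = -354789 + 28366 = -326423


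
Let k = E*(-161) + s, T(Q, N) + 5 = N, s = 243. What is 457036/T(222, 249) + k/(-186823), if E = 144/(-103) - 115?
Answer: 2198540272433/1173808909 ≈ 1873.0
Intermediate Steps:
T(Q, N) = -5 + N
E = -11989/103 (E = 144*(-1/103) - 115 = -144/103 - 115 = -11989/103 ≈ -116.40)
k = 1955258/103 (k = -11989/103*(-161) + 243 = 1930229/103 + 243 = 1955258/103 ≈ 18983.)
457036/T(222, 249) + k/(-186823) = 457036/(-5 + 249) + (1955258/103)/(-186823) = 457036/244 + (1955258/103)*(-1/186823) = 457036*(1/244) - 1955258/19242769 = 114259/61 - 1955258/19242769 = 2198540272433/1173808909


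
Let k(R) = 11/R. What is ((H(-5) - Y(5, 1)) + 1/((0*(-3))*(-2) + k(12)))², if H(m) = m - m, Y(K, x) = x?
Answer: 1/121 ≈ 0.0082645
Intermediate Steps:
H(m) = 0
((H(-5) - Y(5, 1)) + 1/((0*(-3))*(-2) + k(12)))² = ((0 - 1*1) + 1/((0*(-3))*(-2) + 11/12))² = ((0 - 1) + 1/(0*(-2) + 11*(1/12)))² = (-1 + 1/(0 + 11/12))² = (-1 + 1/(11/12))² = (-1 + 12/11)² = (1/11)² = 1/121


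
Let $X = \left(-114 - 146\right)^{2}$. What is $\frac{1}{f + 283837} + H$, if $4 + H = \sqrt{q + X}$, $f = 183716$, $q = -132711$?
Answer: $- \frac{1870211}{467553} + i \sqrt{65111} \approx -4.0 + 255.17 i$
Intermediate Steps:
$X = 67600$ ($X = \left(-260\right)^{2} = 67600$)
$H = -4 + i \sqrt{65111}$ ($H = -4 + \sqrt{-132711 + 67600} = -4 + \sqrt{-65111} = -4 + i \sqrt{65111} \approx -4.0 + 255.17 i$)
$\frac{1}{f + 283837} + H = \frac{1}{183716 + 283837} - \left(4 - i \sqrt{65111}\right) = \frac{1}{467553} - \left(4 - i \sqrt{65111}\right) = - \frac{1870211}{467553} + i \sqrt{65111}$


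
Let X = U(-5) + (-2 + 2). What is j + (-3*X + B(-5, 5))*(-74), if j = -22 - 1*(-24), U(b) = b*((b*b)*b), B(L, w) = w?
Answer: 138382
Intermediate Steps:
U(b) = b⁴ (U(b) = b*(b²*b) = b*b³ = b⁴)
j = 2 (j = -22 + 24 = 2)
X = 625 (X = (-5)⁴ + (-2 + 2) = 625 + 0 = 625)
j + (-3*X + B(-5, 5))*(-74) = 2 + (-3*625 + 5)*(-74) = 2 + (-1875 + 5)*(-74) = 2 - 1870*(-74) = 2 + 138380 = 138382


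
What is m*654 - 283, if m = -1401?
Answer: -916537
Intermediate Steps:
m*654 - 283 = -1401*654 - 283 = -916254 - 283 = -916537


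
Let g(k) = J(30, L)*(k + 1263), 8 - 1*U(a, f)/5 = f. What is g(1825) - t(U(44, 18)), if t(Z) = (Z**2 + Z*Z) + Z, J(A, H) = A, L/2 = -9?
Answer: 87690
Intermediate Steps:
L = -18 (L = 2*(-9) = -18)
U(a, f) = 40 - 5*f
t(Z) = Z + 2*Z**2 (t(Z) = (Z**2 + Z**2) + Z = 2*Z**2 + Z = Z + 2*Z**2)
g(k) = 37890 + 30*k (g(k) = 30*(k + 1263) = 30*(1263 + k) = 37890 + 30*k)
g(1825) - t(U(44, 18)) = (37890 + 30*1825) - (40 - 5*18)*(1 + 2*(40 - 5*18)) = (37890 + 54750) - (40 - 90)*(1 + 2*(40 - 90)) = 92640 - (-50)*(1 + 2*(-50)) = 92640 - (-50)*(1 - 100) = 92640 - (-50)*(-99) = 92640 - 1*4950 = 92640 - 4950 = 87690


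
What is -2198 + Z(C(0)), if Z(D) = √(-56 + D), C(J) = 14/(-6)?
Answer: -2198 + 5*I*√21/3 ≈ -2198.0 + 7.6376*I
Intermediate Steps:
C(J) = -7/3 (C(J) = 14*(-⅙) = -7/3)
-2198 + Z(C(0)) = -2198 + √(-56 - 7/3) = -2198 + √(-175/3) = -2198 + 5*I*√21/3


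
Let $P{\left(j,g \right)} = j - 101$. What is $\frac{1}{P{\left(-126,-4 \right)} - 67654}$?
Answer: $- \frac{1}{67881} \approx -1.4732 \cdot 10^{-5}$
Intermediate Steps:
$P{\left(j,g \right)} = -101 + j$ ($P{\left(j,g \right)} = j - 101 = -101 + j$)
$\frac{1}{P{\left(-126,-4 \right)} - 67654} = \frac{1}{\left(-101 - 126\right) - 67654} = \frac{1}{-227 - 67654} = \frac{1}{-67881} = - \frac{1}{67881}$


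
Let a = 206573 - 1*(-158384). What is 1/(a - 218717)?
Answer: 1/146240 ≈ 6.8381e-6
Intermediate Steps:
a = 364957 (a = 206573 + 158384 = 364957)
1/(a - 218717) = 1/(364957 - 218717) = 1/146240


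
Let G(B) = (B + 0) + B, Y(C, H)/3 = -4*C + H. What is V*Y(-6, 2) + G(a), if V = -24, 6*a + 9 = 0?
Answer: -1875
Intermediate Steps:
a = -3/2 (a = -3/2 + (1/6)*0 = -3/2 + 0 = -3/2 ≈ -1.5000)
Y(C, H) = -12*C + 3*H (Y(C, H) = 3*(-4*C + H) = 3*(H - 4*C) = -12*C + 3*H)
G(B) = 2*B (G(B) = B + B = 2*B)
V*Y(-6, 2) + G(a) = -24*(-12*(-6) + 3*2) + 2*(-3/2) = -24*(72 + 6) - 3 = -24*78 - 3 = -1872 - 3 = -1875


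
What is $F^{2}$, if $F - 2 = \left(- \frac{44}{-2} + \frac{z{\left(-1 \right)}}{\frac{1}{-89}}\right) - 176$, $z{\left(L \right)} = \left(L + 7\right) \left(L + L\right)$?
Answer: $839056$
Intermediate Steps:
$z{\left(L \right)} = 2 L \left(7 + L\right)$ ($z{\left(L \right)} = \left(7 + L\right) 2 L = 2 L \left(7 + L\right)$)
$F = 916$ ($F = 2 - \left(154 - \frac{2 \left(-1\right) \left(7 - 1\right)}{\frac{1}{-89}}\right) = 2 - \left(154 - \frac{2 \left(-1\right) 6}{- \frac{1}{89}}\right) = 2 + \left(\left(22 - -1068\right) - 176\right) = 2 + \left(\left(22 + 1068\right) - 176\right) = 2 + \left(1090 - 176\right) = 2 + 914 = 916$)
$F^{2} = 916^{2} = 839056$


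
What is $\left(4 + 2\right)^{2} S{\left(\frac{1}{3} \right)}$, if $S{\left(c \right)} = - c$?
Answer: $-12$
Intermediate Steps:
$\left(4 + 2\right)^{2} S{\left(\frac{1}{3} \right)} = \left(4 + 2\right)^{2} \left(- \frac{1}{3}\right) = 6^{2} \left(\left(-1\right) \frac{1}{3}\right) = 36 \left(- \frac{1}{3}\right) = -12$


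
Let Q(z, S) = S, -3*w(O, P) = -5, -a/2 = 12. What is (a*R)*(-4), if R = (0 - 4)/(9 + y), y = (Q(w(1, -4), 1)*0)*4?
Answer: -128/3 ≈ -42.667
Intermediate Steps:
a = -24 (a = -2*12 = -24)
w(O, P) = 5/3 (w(O, P) = -1/3*(-5) = 5/3)
y = 0 (y = (1*0)*4 = 0*4 = 0)
R = -4/9 (R = (0 - 4)/(9 + 0) = -4/9 ≈ -0.44444)
(a*R)*(-4) = -24*(-4/9)*(-4) = (32/3)*(-4) = -128/3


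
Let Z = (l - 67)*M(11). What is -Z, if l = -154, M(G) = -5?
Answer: -1105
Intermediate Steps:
Z = 1105 (Z = (-154 - 67)*(-5) = -221*(-5) = 1105)
-Z = -1*1105 = -1105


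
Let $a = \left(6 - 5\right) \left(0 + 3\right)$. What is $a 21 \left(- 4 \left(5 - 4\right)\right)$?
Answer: $-252$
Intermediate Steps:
$a = 3$ ($a = 1 \cdot 3 = 3$)
$a 21 \left(- 4 \left(5 - 4\right)\right) = 3 \cdot 21 \left(- 4 \left(5 - 4\right)\right) = 63 \left(\left(-4\right) 1\right) = 63 \left(-4\right) = -252$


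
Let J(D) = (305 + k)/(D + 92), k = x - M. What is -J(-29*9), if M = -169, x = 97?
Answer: 571/169 ≈ 3.3787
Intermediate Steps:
k = 266 (k = 97 - 1*(-169) = 97 + 169 = 266)
J(D) = 571/(92 + D) (J(D) = (305 + 266)/(D + 92) = 571/(92 + D))
-J(-29*9) = -571/(92 - 29*9) = -571/(92 - 261) = -571/(-169) = -571*(-1)/169 = -1*(-571/169) = 571/169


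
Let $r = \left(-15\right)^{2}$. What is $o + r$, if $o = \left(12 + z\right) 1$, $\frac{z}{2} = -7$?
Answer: $223$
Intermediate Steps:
$z = -14$ ($z = 2 \left(-7\right) = -14$)
$r = 225$
$o = -2$ ($o = \left(12 - 14\right) 1 = \left(-2\right) 1 = -2$)
$o + r = -2 + 225 = 223$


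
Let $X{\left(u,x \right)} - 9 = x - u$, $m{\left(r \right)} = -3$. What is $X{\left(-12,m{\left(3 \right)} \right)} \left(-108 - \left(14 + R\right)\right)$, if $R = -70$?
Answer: $-936$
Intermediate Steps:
$X{\left(u,x \right)} = 9 + x - u$ ($X{\left(u,x \right)} = 9 - \left(u - x\right) = 9 + x - u$)
$X{\left(-12,m{\left(3 \right)} \right)} \left(-108 - \left(14 + R\right)\right) = \left(9 - 3 - -12\right) \left(-108 - -56\right) = \left(9 - 3 + 12\right) \left(-108 + \left(-14 + 70\right)\right) = 18 \left(-108 + 56\right) = 18 \left(-52\right) = -936$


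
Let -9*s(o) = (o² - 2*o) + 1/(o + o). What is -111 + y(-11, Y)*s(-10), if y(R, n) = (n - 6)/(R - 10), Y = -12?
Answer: -25709/210 ≈ -122.42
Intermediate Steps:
s(o) = -o²/9 - 1/(18*o) + 2*o/9 (s(o) = -((o² - 2*o) + 1/(o + o))/9 = -((o² - 2*o) + 1/(2*o))/9 = -(o² + 1/(2*o) - 2*o)/9 = -o²/9 - 1/(18*o) + 2*o/9)
y(R, n) = (-6 + n)/(-10 + R)
-111 + y(-11, Y)*s(-10) = -111 + ((-6 - 12)/(-10 - 11))*((1/18)*(-1 + 2*(-10)²*(2 - 1*(-10)))/(-10)) = -111 + (-18/(-21))*((1/18)*(-⅒)*(-1 + 2*100*(2 + 10))) = -111 + (-1/21*(-18))*((1/18)*(-⅒)*(-1 + 2*100*12)) = -111 + 6*((1/18)*(-⅒)*(-1 + 2400))/7 = -111 + 6*((1/18)*(-⅒)*2399)/7 = -111 + (6/7)*(-2399/180) = -111 - 2399/210 = -25709/210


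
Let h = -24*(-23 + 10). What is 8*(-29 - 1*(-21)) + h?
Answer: 248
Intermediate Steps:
h = 312 (h = -24*(-13) = 312)
8*(-29 - 1*(-21)) + h = 8*(-29 - 1*(-21)) + 312 = 8*(-29 + 21) + 312 = 8*(-8) + 312 = -64 + 312 = 248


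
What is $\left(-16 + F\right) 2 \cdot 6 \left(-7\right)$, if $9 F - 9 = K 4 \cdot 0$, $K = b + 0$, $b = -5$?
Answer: $1260$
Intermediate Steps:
$K = -5$ ($K = -5 + 0 = -5$)
$F = 1$ ($F = 1 + \frac{\left(-5\right) 4 \cdot 0}{9} = 1 + \frac{\left(-20\right) 0}{9} = 1 + \frac{1}{9} \cdot 0 = 1 + 0 = 1$)
$\left(-16 + F\right) 2 \cdot 6 \left(-7\right) = \left(-16 + 1\right) 2 \cdot 6 \left(-7\right) = - 15 \cdot 12 \left(-7\right) = \left(-15\right) \left(-84\right) = 1260$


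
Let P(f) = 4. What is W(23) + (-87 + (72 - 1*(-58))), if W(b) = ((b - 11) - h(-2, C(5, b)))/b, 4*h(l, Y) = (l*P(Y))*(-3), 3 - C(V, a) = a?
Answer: 995/23 ≈ 43.261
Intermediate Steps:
C(V, a) = 3 - a
h(l, Y) = -3*l (h(l, Y) = ((l*4)*(-3))/4 = ((4*l)*(-3))/4 = (-12*l)/4 = -3*l)
W(b) = (-17 + b)/b (W(b) = ((b - 11) - (-3)*(-2))/b = ((-11 + b) - 1*6)/b = ((-11 + b) - 6)/b = (-17 + b)/b)
W(23) + (-87 + (72 - 1*(-58))) = (-17 + 23)/23 + (-87 + (72 - 1*(-58))) = (1/23)*6 + (-87 + (72 + 58)) = 6/23 + (-87 + 130) = 6/23 + 43 = 995/23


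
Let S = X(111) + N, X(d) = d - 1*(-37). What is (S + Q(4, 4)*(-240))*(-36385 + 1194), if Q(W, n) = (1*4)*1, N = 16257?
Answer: -543524995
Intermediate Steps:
X(d) = 37 + d (X(d) = d + 37 = 37 + d)
Q(W, n) = 4 (Q(W, n) = 4*1 = 4)
S = 16405 (S = (37 + 111) + 16257 = 148 + 16257 = 16405)
(S + Q(4, 4)*(-240))*(-36385 + 1194) = (16405 + 4*(-240))*(-36385 + 1194) = (16405 - 960)*(-35191) = 15445*(-35191) = -543524995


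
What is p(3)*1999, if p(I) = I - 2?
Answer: 1999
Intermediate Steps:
p(I) = -2 + I
p(3)*1999 = (-2 + 3)*1999 = 1*1999 = 1999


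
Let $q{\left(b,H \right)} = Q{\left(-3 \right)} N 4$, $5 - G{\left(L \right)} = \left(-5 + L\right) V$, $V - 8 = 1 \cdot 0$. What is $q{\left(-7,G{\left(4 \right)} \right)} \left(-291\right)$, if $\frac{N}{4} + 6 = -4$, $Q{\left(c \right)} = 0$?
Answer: $0$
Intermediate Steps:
$V = 8$ ($V = 8 + 1 \cdot 0 = 8 + 0 = 8$)
$G{\left(L \right)} = 45 - 8 L$ ($G{\left(L \right)} = 5 - \left(-5 + L\right) 8 = 5 - \left(-40 + 8 L\right) = 45 - 8 L$)
$N = -40$ ($N = -24 + 4 \left(-4\right) = -24 - 16 = -40$)
$q{\left(b,H \right)} = 0$ ($q{\left(b,H \right)} = 0 \left(-40\right) 4 = 0 \cdot 4 = 0$)
$q{\left(-7,G{\left(4 \right)} \right)} \left(-291\right) = 0 \left(-291\right) = 0$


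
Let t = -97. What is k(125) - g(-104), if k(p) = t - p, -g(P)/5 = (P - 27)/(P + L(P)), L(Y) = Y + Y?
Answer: -68609/312 ≈ -219.90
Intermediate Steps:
L(Y) = 2*Y
g(P) = -5*(-27 + P)/(3*P) (g(P) = -5*(P - 27)/(P + 2*P) = -5*(-27 + P)/(3*P))
k(p) = -97 - p
k(125) - g(-104) = (-97 - 1*125) - (-5/3 + 45/(-104)) = (-97 - 125) - (-5/3 + 45*(-1/104)) = -222 - (-5/3 - 45/104) = -222 - 1*(-655/312) = -222 + 655/312 = -68609/312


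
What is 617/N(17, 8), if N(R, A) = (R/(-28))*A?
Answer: -4319/34 ≈ -127.03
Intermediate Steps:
N(R, A) = -A*R/28 (N(R, A) = (R*(-1/28))*A = (-R/28)*A = -A*R/28)
617/N(17, 8) = 617/((-1/28*8*17)) = 617/(-34/7) = 617*(-7/34) = -4319/34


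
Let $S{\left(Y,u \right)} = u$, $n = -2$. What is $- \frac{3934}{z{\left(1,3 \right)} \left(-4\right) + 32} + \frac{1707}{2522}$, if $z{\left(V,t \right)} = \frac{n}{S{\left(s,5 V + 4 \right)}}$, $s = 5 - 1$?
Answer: $- \frac{22197165}{186628} \approx -118.94$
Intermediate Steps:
$s = 4$ ($s = 5 - 1 = 4$)
$z{\left(V,t \right)} = - \frac{2}{4 + 5 V}$ ($z{\left(V,t \right)} = - \frac{2}{5 V + 4} = - \frac{2}{4 + 5 V}$)
$- \frac{3934}{z{\left(1,3 \right)} \left(-4\right) + 32} + \frac{1707}{2522} = - \frac{3934}{- \frac{2}{4 + 5 \cdot 1} \left(-4\right) + 32} + \frac{1707}{2522} = - \frac{3934}{- \frac{2}{4 + 5} \left(-4\right) + 32} + 1707 \cdot \frac{1}{2522} = - \frac{3934}{- \frac{2}{9} \left(-4\right) + 32} + \frac{1707}{2522} = - \frac{3934}{\left(-2\right) \frac{1}{9} \left(-4\right) + 32} + \frac{1707}{2522} = - \frac{3934}{\left(- \frac{2}{9}\right) \left(-4\right) + 32} + \frac{1707}{2522} = - \frac{3934}{\frac{8}{9} + 32} + \frac{1707}{2522} = - \frac{3934}{\frac{296}{9}} + \frac{1707}{2522} = \left(-3934\right) \frac{9}{296} + \frac{1707}{2522} = - \frac{17703}{148} + \frac{1707}{2522} = - \frac{22197165}{186628}$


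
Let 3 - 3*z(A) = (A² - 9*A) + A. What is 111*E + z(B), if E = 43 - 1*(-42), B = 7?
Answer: 28315/3 ≈ 9438.3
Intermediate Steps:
E = 85 (E = 43 + 42 = 85)
z(A) = 1 - A²/3 + 8*A/3 (z(A) = 1 - ((A² - 9*A) + A)/3 = 1 - (A² - 8*A)/3 = 1 + (-A²/3 + 8*A/3) = 1 - A²/3 + 8*A/3)
111*E + z(B) = 111*85 + (1 - ⅓*7² + (8/3)*7) = 9435 + (1 - ⅓*49 + 56/3) = 9435 + (1 - 49/3 + 56/3) = 9435 + 10/3 = 28315/3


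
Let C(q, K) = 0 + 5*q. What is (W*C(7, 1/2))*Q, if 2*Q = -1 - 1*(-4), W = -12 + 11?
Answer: -105/2 ≈ -52.500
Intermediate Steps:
W = -1
C(q, K) = 5*q
Q = 3/2 (Q = (-1 - 1*(-4))/2 = (-1 + 4)/2 = (½)*3 = 3/2 ≈ 1.5000)
(W*C(7, 1/2))*Q = -5*7*(3/2) = -1*35*(3/2) = -35*3/2 = -105/2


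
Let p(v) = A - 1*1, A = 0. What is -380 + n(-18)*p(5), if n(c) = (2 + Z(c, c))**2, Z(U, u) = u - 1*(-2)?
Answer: -576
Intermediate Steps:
Z(U, u) = 2 + u (Z(U, u) = u + 2 = 2 + u)
p(v) = -1 (p(v) = 0 - 1*1 = 0 - 1 = -1)
n(c) = (4 + c)**2 (n(c) = (2 + (2 + c))**2 = (4 + c)**2)
-380 + n(-18)*p(5) = -380 + (4 - 18)**2*(-1) = -380 + (-14)**2*(-1) = -380 + 196*(-1) = -380 - 196 = -576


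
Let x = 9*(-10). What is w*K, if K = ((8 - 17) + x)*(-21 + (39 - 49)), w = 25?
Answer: 76725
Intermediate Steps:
x = -90
K = 3069 (K = ((8 - 17) - 90)*(-21 + (39 - 49)) = (-9 - 90)*(-21 - 10) = -99*(-31) = 3069)
w*K = 25*3069 = 76725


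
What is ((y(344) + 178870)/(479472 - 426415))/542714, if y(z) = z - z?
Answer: 89435/14397388349 ≈ 6.2119e-6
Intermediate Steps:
y(z) = 0
((y(344) + 178870)/(479472 - 426415))/542714 = ((0 + 178870)/(479472 - 426415))/542714 = (178870/53057)*(1/542714) = 89435/14397388349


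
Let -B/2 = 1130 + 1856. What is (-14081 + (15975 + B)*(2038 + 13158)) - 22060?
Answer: 151969447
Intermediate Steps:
B = -5972 (B = -2*(1130 + 1856) = -2*2986 = -5972)
(-14081 + (15975 + B)*(2038 + 13158)) - 22060 = (-14081 + (15975 - 5972)*(2038 + 13158)) - 22060 = (-14081 + 10003*15196) - 22060 = (-14081 + 152005588) - 22060 = 151991507 - 22060 = 151969447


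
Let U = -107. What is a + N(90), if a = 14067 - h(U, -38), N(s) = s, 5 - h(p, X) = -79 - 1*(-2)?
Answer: 14075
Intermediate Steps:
h(p, X) = 82 (h(p, X) = 5 - (-79 - 1*(-2)) = 5 - (-79 + 2) = 5 - 1*(-77) = 5 + 77 = 82)
a = 13985 (a = 14067 - 1*82 = 14067 - 82 = 13985)
a + N(90) = 13985 + 90 = 14075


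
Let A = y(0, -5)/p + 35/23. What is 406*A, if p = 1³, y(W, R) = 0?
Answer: 14210/23 ≈ 617.83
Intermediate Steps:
p = 1
A = 35/23 (A = 0/1 + 35/23 = 0*1 + 35*(1/23) = 0 + 35/23 = 35/23 ≈ 1.5217)
406*A = 406*(35/23) = 14210/23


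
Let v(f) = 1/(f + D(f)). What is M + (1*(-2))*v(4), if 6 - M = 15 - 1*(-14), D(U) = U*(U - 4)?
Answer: -47/2 ≈ -23.500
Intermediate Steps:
D(U) = U*(-4 + U)
M = -23 (M = 6 - (15 - 1*(-14)) = 6 - (15 + 14) = 6 - 1*29 = 6 - 29 = -23)
v(f) = 1/(f + f*(-4 + f))
M + (1*(-2))*v(4) = -23 + (1*(-2))*(1/(4*(-3 + 4))) = -23 - 1/(2*1) = -23 - 1/2 = -23 - 2*¼ = -23 - ½ = -47/2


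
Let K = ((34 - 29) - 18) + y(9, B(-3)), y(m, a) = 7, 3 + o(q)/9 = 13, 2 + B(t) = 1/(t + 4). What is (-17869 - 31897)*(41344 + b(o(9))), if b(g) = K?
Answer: -2057226908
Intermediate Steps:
B(t) = -2 + 1/(4 + t) (B(t) = -2 + 1/(t + 4) = -2 + 1/(4 + t))
o(q) = 90 (o(q) = -27 + 9*13 = -27 + 117 = 90)
K = -6 (K = ((34 - 29) - 18) + 7 = (5 - 18) + 7 = -13 + 7 = -6)
b(g) = -6
(-17869 - 31897)*(41344 + b(o(9))) = (-17869 - 31897)*(41344 - 6) = -49766*41338 = -2057226908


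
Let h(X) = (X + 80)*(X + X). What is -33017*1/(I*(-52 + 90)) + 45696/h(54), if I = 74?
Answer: -14555203/1695636 ≈ -8.5839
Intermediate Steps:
h(X) = 2*X*(80 + X) (h(X) = (80 + X)*(2*X) = 2*X*(80 + X))
-33017*1/(I*(-52 + 90)) + 45696/h(54) = -33017*1/(74*(-52 + 90)) + 45696/((2*54*(80 + 54))) = -33017/(38*74) + 45696/((2*54*134)) = -33017/2812 + 45696/14472 = -33017*1/2812 + 45696*(1/14472) = -33017/2812 + 1904/603 = -14555203/1695636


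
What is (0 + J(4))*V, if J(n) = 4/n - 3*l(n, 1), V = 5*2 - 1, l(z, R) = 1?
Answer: -18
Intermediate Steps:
V = 9 (V = 10 - 1 = 9)
J(n) = -3 + 4/n (J(n) = 4/n - 3*1 = 4/n - 3 = -3 + 4/n)
(0 + J(4))*V = (0 + (-3 + 4/4))*9 = (0 + (-3 + 4*(¼)))*9 = (0 + (-3 + 1))*9 = (0 - 2)*9 = -2*9 = -18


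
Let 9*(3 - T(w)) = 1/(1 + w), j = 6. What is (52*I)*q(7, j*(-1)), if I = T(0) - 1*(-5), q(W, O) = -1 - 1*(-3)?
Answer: 7384/9 ≈ 820.44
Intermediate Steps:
T(w) = 3 - 1/(9*(1 + w))
q(W, O) = 2 (q(W, O) = -1 + 3 = 2)
I = 71/9 (I = (26 + 27*0)/(9*(1 + 0)) - 1*(-5) = (⅑)*(26 + 0)/1 + 5 = (⅑)*1*26 + 5 = 26/9 + 5 = 71/9 ≈ 7.8889)
(52*I)*q(7, j*(-1)) = (52*(71/9))*2 = (3692/9)*2 = 7384/9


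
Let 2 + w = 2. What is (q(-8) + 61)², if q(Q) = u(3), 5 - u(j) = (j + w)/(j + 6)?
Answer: 38809/9 ≈ 4312.1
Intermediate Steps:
w = 0 (w = -2 + 2 = 0)
u(j) = 5 - j/(6 + j) (u(j) = 5 - (j + 0)/(j + 6) = 5 - j/(6 + j))
q(Q) = 14/3 (q(Q) = 2*(15 + 2*3)/(6 + 3) = 2*(15 + 6)/9 = 2*(⅑)*21 = 14/3)
(q(-8) + 61)² = (14/3 + 61)² = (197/3)² = 38809/9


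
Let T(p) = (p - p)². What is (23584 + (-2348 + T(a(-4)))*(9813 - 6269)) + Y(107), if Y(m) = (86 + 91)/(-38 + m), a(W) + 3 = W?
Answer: -190847685/23 ≈ -8.2977e+6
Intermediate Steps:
a(W) = -3 + W
T(p) = 0 (T(p) = 0² = 0)
Y(m) = 177/(-38 + m)
(23584 + (-2348 + T(a(-4)))*(9813 - 6269)) + Y(107) = (23584 + (-2348 + 0)*(9813 - 6269)) + 177/(-38 + 107) = (23584 - 2348*3544) + 177/69 = (23584 - 8321312) + 177*(1/69) = -8297728 + 59/23 = -190847685/23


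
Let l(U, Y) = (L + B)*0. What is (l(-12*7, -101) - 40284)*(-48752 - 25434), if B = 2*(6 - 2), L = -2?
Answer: 2988508824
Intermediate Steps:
B = 8 (B = 2*4 = 8)
l(U, Y) = 0 (l(U, Y) = (-2 + 8)*0 = 6*0 = 0)
(l(-12*7, -101) - 40284)*(-48752 - 25434) = (0 - 40284)*(-48752 - 25434) = -40284*(-74186) = 2988508824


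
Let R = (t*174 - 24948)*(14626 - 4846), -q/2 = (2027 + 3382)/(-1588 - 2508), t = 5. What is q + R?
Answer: -482268850911/2048 ≈ -2.3548e+8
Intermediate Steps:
q = 5409/2048 (q = -2*(2027 + 3382)/(-1588 - 2508) = -10818/(-4096) = -10818*(-1)/4096 = -2*(-5409/4096) = 5409/2048 ≈ 2.6411)
R = -235482840 (R = (5*174 - 24948)*(14626 - 4846) = (870 - 24948)*9780 = -24078*9780 = -235482840)
q + R = 5409/2048 - 235482840 = -482268850911/2048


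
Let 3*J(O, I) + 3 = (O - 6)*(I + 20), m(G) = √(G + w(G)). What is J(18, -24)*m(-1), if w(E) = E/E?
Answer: 0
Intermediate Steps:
w(E) = 1
m(G) = √(1 + G) (m(G) = √(G + 1) = √(1 + G))
J(O, I) = -1 + (-6 + O)*(20 + I)/3 (J(O, I) = -1 + ((O - 6)*(I + 20))/3 = -1 + ((-6 + O)*(20 + I))/3 = -1 + (-6 + O)*(20 + I)/3)
J(18, -24)*m(-1) = (-41 - 2*(-24) + (20/3)*18 + (⅓)*(-24)*18)*√(1 - 1) = (-41 + 48 + 120 - 144)*√0 = -17*0 = 0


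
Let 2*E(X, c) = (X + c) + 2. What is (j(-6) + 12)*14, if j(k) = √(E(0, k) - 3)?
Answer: 168 + 14*I*√5 ≈ 168.0 + 31.305*I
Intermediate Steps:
E(X, c) = 1 + X/2 + c/2 (E(X, c) = ((X + c) + 2)/2 = (2 + X + c)/2 = 1 + X/2 + c/2)
j(k) = √(-2 + k/2) (j(k) = √((1 + (½)*0 + k/2) - 3) = √((1 + 0 + k/2) - 3) = √((1 + k/2) - 3) = √(-2 + k/2))
(j(-6) + 12)*14 = (√(-8 + 2*(-6))/2 + 12)*14 = (√(-8 - 12)/2 + 12)*14 = (√(-20)/2 + 12)*14 = ((2*I*√5)/2 + 12)*14 = (I*√5 + 12)*14 = (12 + I*√5)*14 = 168 + 14*I*√5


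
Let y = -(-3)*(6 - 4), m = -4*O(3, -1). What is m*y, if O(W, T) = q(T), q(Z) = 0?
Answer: 0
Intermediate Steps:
O(W, T) = 0
m = 0 (m = -4*0 = 0)
y = 6 (y = -(-3)*2 = -3*(-2) = 6)
m*y = 0*6 = 0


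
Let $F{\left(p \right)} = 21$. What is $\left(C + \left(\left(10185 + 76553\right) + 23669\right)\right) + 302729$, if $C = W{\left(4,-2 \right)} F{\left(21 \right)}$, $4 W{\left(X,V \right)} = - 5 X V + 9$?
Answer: $\frac{1653573}{4} \approx 4.1339 \cdot 10^{5}$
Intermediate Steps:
$W{\left(X,V \right)} = \frac{9}{4} - \frac{5 V X}{4}$ ($W{\left(X,V \right)} = \frac{- 5 X V + 9}{4} = \frac{- 5 V X + 9}{4} = \frac{9 - 5 V X}{4} = \frac{9}{4} - \frac{5 V X}{4}$)
$C = \frac{1029}{4}$ ($C = \left(\frac{9}{4} - \left(- \frac{5}{2}\right) 4\right) 21 = \left(\frac{9}{4} + 10\right) 21 = \frac{49}{4} \cdot 21 = \frac{1029}{4} \approx 257.25$)
$\left(C + \left(\left(10185 + 76553\right) + 23669\right)\right) + 302729 = \left(\frac{1029}{4} + \left(\left(10185 + 76553\right) + 23669\right)\right) + 302729 = \left(\frac{1029}{4} + \left(86738 + 23669\right)\right) + 302729 = \left(\frac{1029}{4} + 110407\right) + 302729 = \frac{442657}{4} + 302729 = \frac{1653573}{4}$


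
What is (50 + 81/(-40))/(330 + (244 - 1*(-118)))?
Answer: 1919/27680 ≈ 0.069328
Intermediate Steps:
(50 + 81/(-40))/(330 + (244 - 1*(-118))) = (50 + 81*(-1/40))/(330 + (244 + 118)) = (50 - 81/40)/(330 + 362) = (1919/40)/692 = (1919/40)*(1/692) = 1919/27680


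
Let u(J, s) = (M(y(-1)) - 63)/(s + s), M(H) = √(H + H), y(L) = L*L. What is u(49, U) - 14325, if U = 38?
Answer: -1088763/76 + √2/76 ≈ -14326.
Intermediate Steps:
y(L) = L²
M(H) = √2*√H (M(H) = √(2*H) = √2*√H)
u(J, s) = (-63 + √2)/(2*s) (u(J, s) = (√2*√((-1)²) - 63)/(s + s) = (√2*√1 - 63)/((2*s)) = (√2*1 - 63)*(1/(2*s)) = (√2 - 63)*(1/(2*s)) = (-63 + √2)*(1/(2*s)) = (-63 + √2)/(2*s))
u(49, U) - 14325 = (½)*(-63 + √2)/38 - 14325 = (½)*(1/38)*(-63 + √2) - 14325 = (-63/76 + √2/76) - 14325 = -1088763/76 + √2/76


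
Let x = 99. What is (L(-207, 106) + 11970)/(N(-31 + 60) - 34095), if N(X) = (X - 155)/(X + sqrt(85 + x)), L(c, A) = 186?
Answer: -10086809732/28295975243 - 113456*sqrt(46)/28295975243 ≈ -0.35650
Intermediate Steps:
N(X) = (-155 + X)/(X + 2*sqrt(46)) (N(X) = (X - 155)/(X + sqrt(85 + 99)) = (-155 + X)/(X + sqrt(184)) = (-155 + X)/(X + 2*sqrt(46)))
(L(-207, 106) + 11970)/(N(-31 + 60) - 34095) = (186 + 11970)/((-155 + (-31 + 60))/((-31 + 60) + 2*sqrt(46)) - 34095) = 12156/((-155 + 29)/(29 + 2*sqrt(46)) - 34095) = 12156/(-126/(29 + 2*sqrt(46)) - 34095) = 12156/(-34095 - 126/(29 + 2*sqrt(46)))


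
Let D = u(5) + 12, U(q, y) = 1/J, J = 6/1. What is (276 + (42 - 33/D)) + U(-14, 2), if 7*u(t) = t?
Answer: 168515/534 ≈ 315.57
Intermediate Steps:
J = 6 (J = 6*1 = 6)
u(t) = t/7
U(q, y) = ⅙ (U(q, y) = 1/6 = ⅙)
D = 89/7 (D = (⅐)*5 + 12 = 5/7 + 12 = 89/7 ≈ 12.714)
(276 + (42 - 33/D)) + U(-14, 2) = (276 + (42 - 33/89/7)) + ⅙ = (276 + (42 - 33*7/89)) + ⅙ = (276 + (42 - 1*231/89)) + ⅙ = (276 + (42 - 231/89)) + ⅙ = (276 + 3507/89) + ⅙ = 28071/89 + ⅙ = 168515/534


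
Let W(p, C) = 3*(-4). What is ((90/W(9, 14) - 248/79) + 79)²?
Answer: 116661601/24964 ≈ 4673.2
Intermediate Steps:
W(p, C) = -12
((90/W(9, 14) - 248/79) + 79)² = ((90/(-12) - 248/79) + 79)² = ((90*(-1/12) - 248*1/79) + 79)² = ((-15/2 - 248/79) + 79)² = (-1681/158 + 79)² = (10801/158)² = 116661601/24964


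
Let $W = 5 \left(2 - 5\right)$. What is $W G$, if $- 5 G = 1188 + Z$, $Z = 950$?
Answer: $6414$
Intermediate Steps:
$G = - \frac{2138}{5}$ ($G = - \frac{1188 + 950}{5} = \left(- \frac{1}{5}\right) 2138 = - \frac{2138}{5} \approx -427.6$)
$W = -15$ ($W = 5 \left(-3\right) = -15$)
$W G = \left(-15\right) \left(- \frac{2138}{5}\right) = 6414$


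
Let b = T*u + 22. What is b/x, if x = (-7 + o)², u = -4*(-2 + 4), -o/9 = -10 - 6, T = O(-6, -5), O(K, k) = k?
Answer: 62/18769 ≈ 0.0033033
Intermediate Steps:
T = -5
o = 144 (o = -9*(-10 - 6) = -9*(-16) = 144)
u = -8 (u = -4*2 = -8)
b = 62 (b = -5*(-8) + 22 = 40 + 22 = 62)
x = 18769 (x = (-7 + 144)² = 137² = 18769)
b/x = 62/18769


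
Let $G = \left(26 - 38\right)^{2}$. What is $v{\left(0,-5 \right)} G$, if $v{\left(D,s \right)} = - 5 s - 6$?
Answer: $2736$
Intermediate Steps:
$G = 144$ ($G = \left(-12\right)^{2} = 144$)
$v{\left(D,s \right)} = -6 - 5 s$
$v{\left(0,-5 \right)} G = \left(-6 - -25\right) 144 = \left(-6 + 25\right) 144 = 19 \cdot 144 = 2736$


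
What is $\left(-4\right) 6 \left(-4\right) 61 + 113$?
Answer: $5969$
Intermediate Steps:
$\left(-4\right) 6 \left(-4\right) 61 + 113 = \left(-24\right) \left(-4\right) 61 + 113 = 96 \cdot 61 + 113 = 5856 + 113 = 5969$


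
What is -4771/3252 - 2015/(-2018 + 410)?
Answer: -31083/145256 ≈ -0.21399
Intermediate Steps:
-4771/3252 - 2015/(-2018 + 410) = -4771*1/3252 - 2015/(-1608) = -4771/3252 - 2015*(-1/1608) = -4771/3252 + 2015/1608 = -31083/145256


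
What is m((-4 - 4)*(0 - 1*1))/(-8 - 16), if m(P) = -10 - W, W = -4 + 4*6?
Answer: 5/4 ≈ 1.2500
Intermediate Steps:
W = 20 (W = -4 + 24 = 20)
m(P) = -30 (m(P) = -10 - 1*20 = -10 - 20 = -30)
m((-4 - 4)*(0 - 1*1))/(-8 - 16) = -30/(-8 - 16) = -30/(-24) = -30*(-1/24) = 5/4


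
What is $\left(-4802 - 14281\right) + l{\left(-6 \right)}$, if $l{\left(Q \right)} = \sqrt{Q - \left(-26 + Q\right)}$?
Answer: $-19083 + \sqrt{26} \approx -19078.0$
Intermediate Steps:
$l{\left(Q \right)} = \sqrt{26}$ ($l{\left(Q \right)} = \sqrt{Q - \left(-26 + Q\right)} = \sqrt{26}$)
$\left(-4802 - 14281\right) + l{\left(-6 \right)} = \left(-4802 - 14281\right) + \sqrt{26} = -19083 + \sqrt{26}$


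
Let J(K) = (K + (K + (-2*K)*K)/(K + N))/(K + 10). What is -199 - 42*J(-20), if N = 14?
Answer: 291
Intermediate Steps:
J(K) = (K + (K - 2*K**2)/(14 + K))/(10 + K) (J(K) = (K + (K + (-2*K)*K)/(K + 14))/(K + 10) = (K + (K - 2*K**2)/(14 + K))/(10 + K))
-199 - 42*J(-20) = -199 - (-840)*(15 - 1*(-20))/(140 + (-20)**2 + 24*(-20)) = -199 - (-840)*(15 + 20)/(140 + 400 - 480) = -199 - (-840)*35/60 = -199 - 42*(-35/3) = -199 + 490 = 291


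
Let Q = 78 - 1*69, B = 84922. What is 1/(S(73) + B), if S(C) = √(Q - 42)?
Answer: 84922/7211746117 - I*√33/7211746117 ≈ 1.1776e-5 - 7.9656e-10*I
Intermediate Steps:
Q = 9 (Q = 78 - 69 = 9)
S(C) = I*√33 (S(C) = √(9 - 42) = √(-33) = I*√33)
1/(S(73) + B) = 1/(I*√33 + 84922) = 1/(84922 + I*√33)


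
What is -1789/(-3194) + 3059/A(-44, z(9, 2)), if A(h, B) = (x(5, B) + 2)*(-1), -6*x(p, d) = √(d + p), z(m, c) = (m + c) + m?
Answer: -8372879/3194 ≈ -2621.4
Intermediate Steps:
z(m, c) = c + 2*m (z(m, c) = (c + m) + m = c + 2*m)
x(p, d) = -√(d + p)/6
A(h, B) = -2 + √(5 + B)/6 (A(h, B) = (-√(B + 5)/6 + 2)*(-1) = (-√(5 + B)/6 + 2)*(-1) = (2 - √(5 + B)/6)*(-1) = -2 + √(5 + B)/6)
-1789/(-3194) + 3059/A(-44, z(9, 2)) = -1789/(-3194) + 3059/(-2 + √(5 + (2 + 2*9))/6) = -1789*(-1/3194) + 3059/(-2 + √(5 + (2 + 18))/6) = 1789/3194 + 3059/(-2 + √(5 + 20)/6) = 1789/3194 + 3059/(-2 + √25/6) = 1789/3194 + 3059/(-2 + (⅙)*5) = 1789/3194 + 3059/(-2 + ⅚) = 1789/3194 + 3059/(-7/6) = 1789/3194 + 3059*(-6/7) = 1789/3194 - 2622 = -8372879/3194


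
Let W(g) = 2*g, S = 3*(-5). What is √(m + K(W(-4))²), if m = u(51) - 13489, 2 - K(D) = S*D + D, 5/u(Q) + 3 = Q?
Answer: I*√200001/12 ≈ 37.268*I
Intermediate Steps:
S = -15
u(Q) = 5/(-3 + Q)
K(D) = 2 + 14*D (K(D) = 2 - (-15*D + D) = 2 - (-14)*D = 2 + 14*D)
m = -647467/48 (m = 5/(-3 + 51) - 13489 = 5/48 - 13489 = -647467/48 ≈ -13489.)
√(m + K(W(-4))²) = √(-647467/48 + (2 + 14*(2*(-4)))²) = √(-647467/48 + (2 + 14*(-8))²) = √(-647467/48 + (2 - 112)²) = √(-647467/48 + (-110)²) = √(-647467/48 + 12100) = √(-66667/48) = I*√200001/12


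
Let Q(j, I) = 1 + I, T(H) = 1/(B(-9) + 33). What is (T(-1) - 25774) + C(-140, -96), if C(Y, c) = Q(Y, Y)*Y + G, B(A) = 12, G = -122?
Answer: -289619/45 ≈ -6436.0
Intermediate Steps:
T(H) = 1/45 (T(H) = 1/(12 + 33) = 1/45)
C(Y, c) = -122 + Y*(1 + Y) (C(Y, c) = (1 + Y)*Y - 122 = Y*(1 + Y) - 122 = -122 + Y*(1 + Y))
(T(-1) - 25774) + C(-140, -96) = (1/45 - 25774) + (-122 - 140*(1 - 140)) = -1159829/45 + (-122 - 140*(-139)) = -1159829/45 + (-122 + 19460) = -1159829/45 + 19338 = -289619/45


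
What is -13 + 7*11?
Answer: 64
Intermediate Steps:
-13 + 7*11 = -13 + 77 = 64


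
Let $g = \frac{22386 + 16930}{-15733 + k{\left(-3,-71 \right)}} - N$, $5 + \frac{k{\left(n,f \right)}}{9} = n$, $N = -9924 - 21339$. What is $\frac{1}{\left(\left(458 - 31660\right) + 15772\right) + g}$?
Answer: $\frac{15805}{250201249} \approx 6.3169 \cdot 10^{-5}$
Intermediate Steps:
$N = -31263$
$k{\left(n,f \right)} = -45 + 9 n$
$g = \frac{494072399}{15805}$ ($g = \frac{22386 + 16930}{-15733 + \left(-45 + 9 \left(-3\right)\right)} - -31263 = \frac{39316}{-15733 - 72} + 31263 = \frac{39316}{-15805} + 31263 = 39316 \left(- \frac{1}{15805}\right) + 31263 = - \frac{39316}{15805} + 31263 = \frac{494072399}{15805} \approx 31261.0$)
$\frac{1}{\left(\left(458 - 31660\right) + 15772\right) + g} = \frac{1}{\left(\left(458 - 31660\right) + 15772\right) + \frac{494072399}{15805}} = \frac{1}{\left(-31202 + 15772\right) + \frac{494072399}{15805}} = \frac{1}{-15430 + \frac{494072399}{15805}} = \frac{1}{\frac{250201249}{15805}} = \frac{15805}{250201249}$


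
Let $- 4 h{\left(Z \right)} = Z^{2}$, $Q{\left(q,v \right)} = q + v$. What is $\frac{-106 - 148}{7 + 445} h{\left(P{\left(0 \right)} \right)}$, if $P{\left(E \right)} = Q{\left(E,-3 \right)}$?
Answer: $\frac{1143}{904} \approx 1.2644$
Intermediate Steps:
$P{\left(E \right)} = -3 + E$ ($P{\left(E \right)} = E - 3 = -3 + E$)
$h{\left(Z \right)} = - \frac{Z^{2}}{4}$
$\frac{-106 - 148}{7 + 445} h{\left(P{\left(0 \right)} \right)} = \frac{-106 - 148}{7 + 445} \left(- \frac{\left(-3 + 0\right)^{2}}{4}\right) = - \frac{254}{452} \left(- \frac{\left(-3\right)^{2}}{4}\right) = \left(-254\right) \frac{1}{452} \left(\left(- \frac{1}{4}\right) 9\right) = \left(- \frac{127}{226}\right) \left(- \frac{9}{4}\right) = \frac{1143}{904}$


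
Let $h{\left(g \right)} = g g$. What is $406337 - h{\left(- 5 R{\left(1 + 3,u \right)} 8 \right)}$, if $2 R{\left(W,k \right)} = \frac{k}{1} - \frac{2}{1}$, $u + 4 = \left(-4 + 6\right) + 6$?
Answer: $404737$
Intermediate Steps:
$u = 4$ ($u = -4 + \left(\left(-4 + 6\right) + 6\right) = -4 + \left(2 + 6\right) = -4 + 8 = 4$)
$R{\left(W,k \right)} = -1 + \frac{k}{2}$ ($R{\left(W,k \right)} = \frac{\frac{k}{1} - \frac{2}{1}}{2} = \frac{k 1 - 2}{2} = \frac{k - 2}{2} = \frac{-2 + k}{2} = -1 + \frac{k}{2}$)
$h{\left(g \right)} = g^{2}$
$406337 - h{\left(- 5 R{\left(1 + 3,u \right)} 8 \right)} = 406337 - \left(- 5 \left(-1 + \frac{1}{2} \cdot 4\right) 8\right)^{2} = 406337 - \left(- 5 \left(-1 + 2\right) 8\right)^{2} = 406337 - \left(\left(-5\right) 1 \cdot 8\right)^{2} = 406337 - \left(\left(-5\right) 8\right)^{2} = 406337 - \left(-40\right)^{2} = 406337 - 1600 = 404737$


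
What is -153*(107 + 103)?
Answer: -32130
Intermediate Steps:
-153*(107 + 103) = -153*210 = -32130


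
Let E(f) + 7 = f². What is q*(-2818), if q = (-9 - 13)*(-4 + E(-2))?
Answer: -433972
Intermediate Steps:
E(f) = -7 + f²
q = 154 (q = (-9 - 13)*(-4 + (-7 + (-2)²)) = -22*(-4 + (-7 + 4)) = -22*(-4 - 3) = -22*(-7) = 154)
q*(-2818) = 154*(-2818) = -433972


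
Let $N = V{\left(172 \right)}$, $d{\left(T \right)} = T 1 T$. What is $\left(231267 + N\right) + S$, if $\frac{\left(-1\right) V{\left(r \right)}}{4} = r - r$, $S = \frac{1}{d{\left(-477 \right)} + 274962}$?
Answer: $\frac{116209586098}{502491} \approx 2.3127 \cdot 10^{5}$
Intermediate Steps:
$d{\left(T \right)} = T^{2}$ ($d{\left(T \right)} = T T = T^{2}$)
$S = \frac{1}{502491}$ ($S = \frac{1}{\left(-477\right)^{2} + 274962} = \frac{1}{227529 + 274962} = \frac{1}{502491} \approx 1.9901 \cdot 10^{-6}$)
$V{\left(r \right)} = 0$ ($V{\left(r \right)} = - 4 \left(r - r\right) = \left(-4\right) 0 = 0$)
$N = 0$
$\left(231267 + N\right) + S = \left(231267 + 0\right) + \frac{1}{502491} = 231267 + \frac{1}{502491} = \frac{116209586098}{502491}$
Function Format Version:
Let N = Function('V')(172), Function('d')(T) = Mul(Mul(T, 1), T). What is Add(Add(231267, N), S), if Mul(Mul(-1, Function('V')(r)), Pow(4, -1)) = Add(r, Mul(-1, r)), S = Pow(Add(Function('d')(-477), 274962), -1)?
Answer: Rational(116209586098, 502491) ≈ 2.3127e+5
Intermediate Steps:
Function('d')(T) = Pow(T, 2) (Function('d')(T) = Mul(T, T) = Pow(T, 2))
S = Rational(1, 502491) (S = Pow(Add(Pow(-477, 2), 274962), -1) = Pow(Add(227529, 274962), -1) = Pow(502491, -1) = Rational(1, 502491) ≈ 1.9901e-6)
Function('V')(r) = 0 (Function('V')(r) = Mul(-4, Add(r, Mul(-1, r))) = Mul(-4, 0) = 0)
N = 0
Add(Add(231267, N), S) = Add(Add(231267, 0), Rational(1, 502491)) = Add(231267, Rational(1, 502491)) = Rational(116209586098, 502491)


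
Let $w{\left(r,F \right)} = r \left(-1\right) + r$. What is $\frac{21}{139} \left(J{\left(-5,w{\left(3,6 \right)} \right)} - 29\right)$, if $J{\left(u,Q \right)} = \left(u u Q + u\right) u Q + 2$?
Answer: $- \frac{567}{139} \approx -4.0791$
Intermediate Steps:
$w{\left(r,F \right)} = 0$ ($w{\left(r,F \right)} = - r + r = 0$)
$J{\left(u,Q \right)} = 2 + Q u \left(u + Q u^{2}\right)$ ($J{\left(u,Q \right)} = \left(u^{2} Q + u\right) u Q + 2 = \left(Q u^{2} + u\right) u Q + 2 = \left(u + Q u^{2}\right) u Q + 2 = u \left(u + Q u^{2}\right) Q + 2 = Q u \left(u + Q u^{2}\right) + 2 = 2 + Q u \left(u + Q u^{2}\right)$)
$\frac{21}{139} \left(J{\left(-5,w{\left(3,6 \right)} \right)} - 29\right) = \frac{21}{139} \left(\left(2 + 0 \left(-5\right)^{2} + 0^{2} \left(-5\right)^{3}\right) - 29\right) = 21 \cdot \frac{1}{139} \left(\left(2 + 0 \cdot 25 + 0 \left(-125\right)\right) - 29\right) = \frac{21 \left(\left(2 + 0 + 0\right) - 29\right)}{139} = \frac{21 \left(2 - 29\right)}{139} = \frac{21}{139} \left(-27\right) = - \frac{567}{139}$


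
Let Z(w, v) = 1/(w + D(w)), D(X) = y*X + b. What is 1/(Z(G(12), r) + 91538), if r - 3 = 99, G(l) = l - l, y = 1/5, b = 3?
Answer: 3/274615 ≈ 1.0924e-5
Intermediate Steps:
y = ⅕ ≈ 0.20000
G(l) = 0
r = 102 (r = 3 + 99 = 102)
D(X) = 3 + X/5 (D(X) = X/5 + 3 = 3 + X/5)
Z(w, v) = 1/(3 + 6*w/5) (Z(w, v) = 1/(w + (3 + w/5)) = 1/(3 + 6*w/5))
1/(Z(G(12), r) + 91538) = 1/(5/(3*(5 + 2*0)) + 91538) = 1/(5/(3*(5 + 0)) + 91538) = 1/((5/3)/5 + 91538) = 1/((5/3)*(⅕) + 91538) = 1/(⅓ + 91538) = 1/(274615/3) = 3/274615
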